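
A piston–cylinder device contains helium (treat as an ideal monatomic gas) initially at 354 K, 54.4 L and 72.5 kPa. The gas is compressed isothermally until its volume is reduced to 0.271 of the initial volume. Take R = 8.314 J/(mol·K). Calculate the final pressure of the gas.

Isothermal: T stays 354 K; PV = const ⇒ V₂ = 14.7 L, P₂ = 268 kPa.

268 kPa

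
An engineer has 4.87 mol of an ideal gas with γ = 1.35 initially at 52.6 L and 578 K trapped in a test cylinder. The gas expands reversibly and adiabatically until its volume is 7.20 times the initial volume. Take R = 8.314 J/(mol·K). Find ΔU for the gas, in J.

-33400 J

P₁ = nRT₁/V₁ = 4.87×8.314×578/52.6 = 445 kPa.
Adiabatic: TV^(γ−1) = const ⇒ T₂ = 578×(0.139)^0.350 = 290 K; PV^γ = const ⇒ P₂ = 31.0 kPa.
For an ideal gas ΔU = nCvΔT with Cv = R/(γ−1) = 23.8 J/(mol·K).
ΔU = 4.87×23.8×(290−578) = -33400 J.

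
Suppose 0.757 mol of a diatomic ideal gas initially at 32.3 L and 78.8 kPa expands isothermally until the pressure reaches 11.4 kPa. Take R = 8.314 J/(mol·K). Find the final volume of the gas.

223 L

T₁ = P₁V₁/(nR) = 78.8×32.3/(0.757×8.314) = 404 K.
Isothermal: T stays 404 K; PV = const ⇒ V₂ = 223 L, P₂ = 11.4 kPa.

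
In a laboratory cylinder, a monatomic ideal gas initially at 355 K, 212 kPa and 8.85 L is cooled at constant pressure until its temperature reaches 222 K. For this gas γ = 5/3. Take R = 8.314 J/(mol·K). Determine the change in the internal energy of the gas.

n = P₁V₁/(RT₁) = 212×8.85/(8.314×355) = 0.636 mol.
Isobaric: P stays 212 kPa; V/T = const ⇒ T₂ = 222 K, V₂ = 5.53 L.
For an ideal gas ΔU = nCvΔT with Cv = (3/2)R = 12.5 J/(mol·K).
ΔU = 0.636×12.5×(222−355) = -1050 J.

-1050 J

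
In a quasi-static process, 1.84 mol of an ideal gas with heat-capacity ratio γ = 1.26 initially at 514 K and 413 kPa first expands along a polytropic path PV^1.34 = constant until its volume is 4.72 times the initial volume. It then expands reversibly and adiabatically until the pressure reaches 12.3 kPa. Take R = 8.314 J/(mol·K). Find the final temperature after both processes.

226 K

V₁ = nRT₁/P₁ = 1.84×8.314×514/413 = 19.0 L.
Step 1 — Polytropic n=1.34: T₂ = T₁(V₁/V₂)^(n−1) = 514×(0.212)^0.34 = 303 K; P₂ = P₁(V₁/V₂)^n = 51.6 kPa.
W = (P₁V₁−P₂V₂)/(n−1) = (413×19.0−51.6×89.9)/0.34 = 9480 J.
ΔU = nCvΔT = 1.84×32.0×(303−514) = -12400 J.
Q = ΔU + W = -2920 J.
State after step 1: P = 51.6 kPa, V = 89.9 L, T = 303 K.
Step 2 — Adiabatic: T₂/T₁ = (P₂/P₁)^((γ−1)/γ) ⇒ T₂ = 303×(0.238)^0.206 = 226 K; V₂ = 281 L.
ΔU = nCvΔT = 1.84×32.0×(226−303) = -4570 J.
Q = 0 for an adiabatic process, so W = −ΔU = 4570 J.
Net over both steps: W = 14100 J, Q = -2920 J, ΔU = -17000 J.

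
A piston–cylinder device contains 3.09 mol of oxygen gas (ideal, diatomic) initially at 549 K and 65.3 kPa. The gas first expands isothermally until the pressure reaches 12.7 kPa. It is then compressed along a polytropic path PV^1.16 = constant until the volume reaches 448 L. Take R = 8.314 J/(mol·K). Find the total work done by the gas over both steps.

9310 J

V₁ = nRT₁/P₁ = 3.09×8.314×549/65.3 = 216 L.
Step 1 — Isothermal: T stays 549 K; PV = const ⇒ V₂ = 1110 L, P₂ = 12.7 kPa.
ΔU = 0 (ideal gas, T constant).
W = nRT ln(V₂/V₁) = 3.09×8.314×549×ln(5.14) = 23100 J.
Q = ΔU + W = 23100 J.
State after step 1: P = 12.7 kPa, V = 1110 L, T = 549 K.
Step 2 — Polytropic n=1.16: T₂ = T₁(V₁/V₂)^(n−1) = 549×(2.48)^0.16 = 635 K; P₂ = P₁(V₁/V₂)^n = 36.4 kPa.
W = (P₁V₁−P₂V₂)/(n−1) = (12.7×1110−36.4×448)/0.16 = -13800 J.
ΔU = nCvΔT = 3.09×20.8×(635−549) = 5510 J.
Q = ΔU + W = -8270 J.
Net over both steps: W = 9310 J, Q = 14800 J, ΔU = 5510 J.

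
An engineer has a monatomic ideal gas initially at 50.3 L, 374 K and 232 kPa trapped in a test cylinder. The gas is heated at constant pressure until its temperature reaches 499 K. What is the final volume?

67.1 L

Isobaric: P stays 232 kPa; V/T = const ⇒ T₂ = 499 K, V₂ = 67.1 L.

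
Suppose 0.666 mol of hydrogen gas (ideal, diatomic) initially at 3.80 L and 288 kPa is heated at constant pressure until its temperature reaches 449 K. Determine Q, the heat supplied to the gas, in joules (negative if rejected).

4870 J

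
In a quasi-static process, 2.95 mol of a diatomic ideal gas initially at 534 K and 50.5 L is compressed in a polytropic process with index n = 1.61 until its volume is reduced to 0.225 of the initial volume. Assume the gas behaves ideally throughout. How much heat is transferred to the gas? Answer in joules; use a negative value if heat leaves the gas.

P₁ = nRT₁/V₁ = 2.95×8.314×534/50.5 = 259 kPa.
Polytropic n=1.61: T₂ = T₁(V₁/V₂)^(n−1) = 534×(4.44)^0.61 = 1330 K; P₂ = P₁(V₁/V₂)^n = 2860 kPa.
W = (P₁V₁−P₂V₂)/(n−1) = (259×50.5−2860×11.4)/0.61 = -31900 J.
ΔU = nCvΔT = 2.95×20.8×(1330−534) = 48600 J.
Q = ΔU + W = 16700 J.

16700 J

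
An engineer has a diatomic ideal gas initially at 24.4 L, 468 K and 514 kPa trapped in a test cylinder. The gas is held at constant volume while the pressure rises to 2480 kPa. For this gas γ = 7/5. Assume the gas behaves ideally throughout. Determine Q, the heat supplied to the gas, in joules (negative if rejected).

120000 J

n = P₁V₁/(RT₁) = 514×24.4/(8.314×468) = 3.22 mol.
Isochoric: V stays 24.4 L; P/T = const ⇒ T₂ = 2260 K, P₂ = 2480 kPa.
W = 0 (no volume change).
ΔU = nCvΔT = 3.22×20.8×(2260−468) = 120000 J.
Q = ΔU = 120000 J.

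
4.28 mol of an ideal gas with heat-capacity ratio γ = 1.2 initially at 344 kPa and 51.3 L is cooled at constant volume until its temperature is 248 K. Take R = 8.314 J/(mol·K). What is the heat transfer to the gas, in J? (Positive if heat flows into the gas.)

-44100 J

T₁ = P₁V₁/(nR) = 344×51.3/(4.28×8.314) = 496 K.
Isochoric: V stays 51.3 L; P/T = const ⇒ T₂ = 248 K, P₂ = 172 kPa.
W = 0 (no volume change).
ΔU = nCvΔT = 4.28×41.6×(248−496) = -44100 J.
Q = ΔU = -44100 J.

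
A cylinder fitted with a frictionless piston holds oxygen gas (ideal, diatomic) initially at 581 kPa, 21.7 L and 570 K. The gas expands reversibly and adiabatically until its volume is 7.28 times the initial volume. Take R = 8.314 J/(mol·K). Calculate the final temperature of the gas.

Adiabatic: TV^(γ−1) = const ⇒ T₂ = 570×(0.137)^0.400 = 258 K; PV^γ = const ⇒ P₂ = 36.1 kPa.

258 K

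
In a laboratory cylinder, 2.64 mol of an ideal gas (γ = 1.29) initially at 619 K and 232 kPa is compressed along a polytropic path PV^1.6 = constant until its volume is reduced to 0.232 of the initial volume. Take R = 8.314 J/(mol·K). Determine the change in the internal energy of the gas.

65700 J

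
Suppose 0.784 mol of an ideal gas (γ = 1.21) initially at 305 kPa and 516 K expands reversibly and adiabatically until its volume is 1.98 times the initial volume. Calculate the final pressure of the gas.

V₁ = nRT₁/P₁ = 0.784×8.314×516/305 = 11.0 L.
Adiabatic: TV^(γ−1) = const ⇒ T₂ = 516×(0.505)^0.210 = 447 K; PV^γ = const ⇒ P₂ = 133 kPa.

133 kPa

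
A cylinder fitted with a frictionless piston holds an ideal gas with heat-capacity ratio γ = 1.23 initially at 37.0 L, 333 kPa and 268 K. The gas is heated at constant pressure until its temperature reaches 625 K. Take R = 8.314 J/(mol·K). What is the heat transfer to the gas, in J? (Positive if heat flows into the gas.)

87800 J

n = P₁V₁/(RT₁) = 333×37.0/(8.314×268) = 5.53 mol.
Isobaric: P stays 333 kPa; V/T = const ⇒ T₂ = 625 K, V₂ = 86.3 L.
W = PΔV = 333×(86.3−37.0) kPa·L = 16400 J.
ΔU = nCvΔT = 5.53×36.1×(625−268) = 71400 J.
Q = ΔU + W = nCpΔT = 87800 J.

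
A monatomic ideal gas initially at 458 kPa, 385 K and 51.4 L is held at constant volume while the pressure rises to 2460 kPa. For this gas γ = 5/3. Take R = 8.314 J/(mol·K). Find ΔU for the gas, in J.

154000 J

n = P₁V₁/(RT₁) = 458×51.4/(8.314×385) = 7.35 mol.
Isochoric: V stays 51.4 L; P/T = const ⇒ T₂ = 2070 K, P₂ = 2460 kPa.
For an ideal gas ΔU = nCvΔT with Cv = (3/2)R = 12.5 J/(mol·K).
ΔU = 7.35×12.5×(2070−385) = 154000 J.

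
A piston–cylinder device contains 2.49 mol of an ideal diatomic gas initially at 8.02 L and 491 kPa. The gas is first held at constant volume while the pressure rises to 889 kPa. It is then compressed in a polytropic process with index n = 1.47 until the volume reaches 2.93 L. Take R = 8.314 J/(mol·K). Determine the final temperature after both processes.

553 K

T₁ = P₁V₁/(nR) = 491×8.02/(2.49×8.314) = 190 K.
Step 1 — Isochoric: V stays 8.02 L; P/T = const ⇒ T₂ = 344 K, P₂ = 889 kPa.
W = 0 (no volume change).
ΔU = nCvΔT = 2.49×20.8×(344−190) = 7980 J.
Q = ΔU = 7980 J.
State after step 1: P = 889 kPa, V = 8.02 L, T = 344 K.
Step 2 — Polytropic n=1.47: T₂ = T₁(V₁/V₂)^(n−1) = 344×(2.74)^0.47 = 553 K; P₂ = P₁(V₁/V₂)^n = 3910 kPa.
W = (P₁V₁−P₂V₂)/(n−1) = (889×8.02−3910×2.93)/0.47 = -9180 J.
ΔU = nCvΔT = 2.49×20.8×(553−344) = 10800 J.
Q = ΔU + W = 1610 J.
Net over both steps: W = -9180 J, Q = 9590 J, ΔU = 18800 J.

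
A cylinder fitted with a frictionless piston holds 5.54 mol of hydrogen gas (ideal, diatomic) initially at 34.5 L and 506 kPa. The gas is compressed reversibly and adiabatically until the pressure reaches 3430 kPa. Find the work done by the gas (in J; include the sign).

T₁ = P₁V₁/(nR) = 506×34.5/(5.54×8.314) = 379 K.
Adiabatic: T₂/T₁ = (P₂/P₁)^((γ−1)/γ) ⇒ T₂ = 379×(6.78)^0.286 = 655 K; V₂ = 8.79 L.
ΔU = nCvΔT = 5.54×20.8×(655−379) = 31800 J.
Q = 0 for an adiabatic process, so W = −ΔU = -31800 J.

-31800 J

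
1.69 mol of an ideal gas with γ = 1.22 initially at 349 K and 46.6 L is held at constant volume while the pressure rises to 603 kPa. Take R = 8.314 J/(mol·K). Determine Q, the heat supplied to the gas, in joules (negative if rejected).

105000 J

P₁ = nRT₁/V₁ = 1.69×8.314×349/46.6 = 105 kPa.
Isochoric: V stays 46.6 L; P/T = const ⇒ T₂ = 2000 K, P₂ = 603 kPa.
W = 0 (no volume change).
ΔU = nCvΔT = 1.69×37.8×(2000−349) = 105000 J.
Q = ΔU = 105000 J.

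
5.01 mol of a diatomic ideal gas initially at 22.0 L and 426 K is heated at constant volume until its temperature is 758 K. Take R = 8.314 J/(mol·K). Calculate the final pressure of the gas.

P₁ = nRT₁/V₁ = 5.01×8.314×426/22.0 = 807 kPa.
Isochoric: V stays 22.0 L; P/T = const ⇒ T₂ = 758 K, P₂ = 1440 kPa.

1440 kPa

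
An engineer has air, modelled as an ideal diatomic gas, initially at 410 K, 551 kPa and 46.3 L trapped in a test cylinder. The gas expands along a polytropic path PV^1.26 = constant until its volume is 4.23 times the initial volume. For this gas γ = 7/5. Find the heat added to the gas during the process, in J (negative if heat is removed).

10700 J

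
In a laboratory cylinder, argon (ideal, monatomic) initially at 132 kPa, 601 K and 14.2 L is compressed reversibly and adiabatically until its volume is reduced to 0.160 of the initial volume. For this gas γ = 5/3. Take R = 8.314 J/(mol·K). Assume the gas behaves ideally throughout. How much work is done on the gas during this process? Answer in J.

6730 J

n = P₁V₁/(RT₁) = 132×14.2/(8.314×601) = 0.375 mol.
Adiabatic: TV^(γ−1) = const ⇒ T₂ = 601×(6.25)^0.667 = 2040 K; PV^γ = const ⇒ P₂ = 2800 kPa.
ΔU = nCvΔT = 0.375×12.5×(2040−601) = 6730 J.
Q = 0 for an adiabatic process, so W = −ΔU = -6730 J.
Work done on the gas = −W_by = 6730 J.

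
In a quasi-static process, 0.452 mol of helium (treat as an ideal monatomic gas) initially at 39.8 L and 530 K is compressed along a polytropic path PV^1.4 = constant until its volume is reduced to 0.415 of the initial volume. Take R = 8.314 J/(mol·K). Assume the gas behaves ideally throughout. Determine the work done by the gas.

P₁ = nRT₁/V₁ = 0.452×8.314×530/39.8 = 50.0 kPa.
Polytropic n=1.4: T₂ = T₁(V₁/V₂)^(n−1) = 530×(2.41)^0.40 = 753 K; P₂ = P₁(V₁/V₂)^n = 171 kPa.
W = (P₁V₁−P₂V₂)/(n−1) = (50.0×39.8−171×16.5)/0.40 = -2100 J.

-2100 J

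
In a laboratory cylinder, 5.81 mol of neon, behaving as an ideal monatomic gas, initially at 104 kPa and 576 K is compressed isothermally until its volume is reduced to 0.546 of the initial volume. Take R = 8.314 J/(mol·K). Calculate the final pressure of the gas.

V₁ = nRT₁/P₁ = 5.81×8.314×576/104 = 268 L.
Isothermal: T stays 576 K; PV = const ⇒ V₂ = 146 L, P₂ = 190 kPa.

190 kPa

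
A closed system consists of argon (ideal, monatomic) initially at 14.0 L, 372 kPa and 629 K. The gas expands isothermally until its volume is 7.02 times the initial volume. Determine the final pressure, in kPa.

53.0 kPa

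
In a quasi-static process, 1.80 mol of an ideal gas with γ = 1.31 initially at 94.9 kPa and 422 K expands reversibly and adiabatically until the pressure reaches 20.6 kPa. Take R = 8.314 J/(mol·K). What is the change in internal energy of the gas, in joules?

V₁ = nRT₁/P₁ = 1.80×8.314×422/94.9 = 66.5 L.
Adiabatic: T₂/T₁ = (P₂/P₁)^((γ−1)/γ) ⇒ T₂ = 422×(0.217)^0.237 = 294 K; V₂ = 214 L.
For an ideal gas ΔU = nCvΔT with Cv = R/(γ−1) = 26.8 J/(mol·K).
ΔU = 1.80×26.8×(294−422) = -6180 J.

-6180 J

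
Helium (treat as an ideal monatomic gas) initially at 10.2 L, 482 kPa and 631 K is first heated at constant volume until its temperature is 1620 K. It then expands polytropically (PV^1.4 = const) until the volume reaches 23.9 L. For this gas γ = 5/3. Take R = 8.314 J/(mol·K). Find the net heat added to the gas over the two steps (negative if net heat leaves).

15200 J

n = P₁V₁/(RT₁) = 482×10.2/(8.314×631) = 0.937 mol.
Step 1 — Isochoric: V stays 10.2 L; P/T = const ⇒ T₂ = 1620 K, P₂ = 1240 kPa.
W = 0 (no volume change).
ΔU = nCvΔT = 0.937×12.5×(1620−631) = 11600 J.
Q = ΔU = 11600 J.
State after step 1: P = 1240 kPa, V = 10.2 L, T = 1620 K.
Step 2 — Polytropic n=1.4: T₂ = T₁(V₁/V₂)^(n−1) = 1620×(0.427)^0.40 = 1150 K; P₂ = P₁(V₁/V₂)^n = 376 kPa.
W = (P₁V₁−P₂V₂)/(n−1) = (1240×10.2−376×23.9)/0.40 = 9110 J.
ΔU = nCvΔT = 0.937×12.5×(1150−1620) = -5470 J.
Q = ΔU + W = 3640 J.
Net over both steps: W = 9110 J, Q = 15200 J, ΔU = 6090 J.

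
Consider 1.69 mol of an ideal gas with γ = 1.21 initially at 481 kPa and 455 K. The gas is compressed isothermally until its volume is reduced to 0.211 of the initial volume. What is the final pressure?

V₁ = nRT₁/P₁ = 1.69×8.314×455/481 = 13.3 L.
Isothermal: T stays 455 K; PV = const ⇒ V₂ = 2.80 L, P₂ = 2280 kPa.

2280 kPa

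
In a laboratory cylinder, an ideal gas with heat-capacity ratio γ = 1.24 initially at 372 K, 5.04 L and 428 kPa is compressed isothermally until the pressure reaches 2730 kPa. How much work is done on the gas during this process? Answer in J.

4000 J

n = P₁V₁/(RT₁) = 428×5.04/(8.314×372) = 0.697 mol.
Isothermal: T stays 372 K; PV = const ⇒ V₂ = 0.790 L, P₂ = 2730 kPa.
W = nRT ln(V₂/V₁) = 0.697×8.314×372×ln(0.157) = -4000 J.
Work done on the gas = −W_by = 4000 J.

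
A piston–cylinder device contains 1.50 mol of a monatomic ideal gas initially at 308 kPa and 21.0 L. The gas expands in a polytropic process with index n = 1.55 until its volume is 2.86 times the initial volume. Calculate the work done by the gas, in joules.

T₁ = P₁V₁/(nR) = 308×21.0/(1.50×8.314) = 519 K.
Polytropic n=1.55: T₂ = T₁(V₁/V₂)^(n−1) = 519×(0.350)^0.55 = 291 K; P₂ = P₁(V₁/V₂)^n = 60.4 kPa.
W = (P₁V₁−P₂V₂)/(n−1) = (308×21.0−60.4×60.1)/0.55 = 5160 J.

5160 J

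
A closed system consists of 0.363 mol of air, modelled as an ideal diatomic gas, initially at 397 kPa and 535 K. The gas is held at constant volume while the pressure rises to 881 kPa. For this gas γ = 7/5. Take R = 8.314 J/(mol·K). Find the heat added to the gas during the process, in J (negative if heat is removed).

V₁ = nRT₁/P₁ = 0.363×8.314×535/397 = 4.07 L.
Isochoric: V stays 4.07 L; P/T = const ⇒ T₂ = 1190 K, P₂ = 881 kPa.
W = 0 (no volume change).
ΔU = nCvΔT = 0.363×20.8×(1190−535) = 4920 J.
Q = ΔU = 4920 J.

4920 J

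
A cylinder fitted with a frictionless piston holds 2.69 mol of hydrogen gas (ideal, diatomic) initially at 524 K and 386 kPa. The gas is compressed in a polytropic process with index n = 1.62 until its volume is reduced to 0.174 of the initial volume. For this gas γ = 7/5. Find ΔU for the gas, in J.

V₁ = nRT₁/P₁ = 2.69×8.314×524/386 = 30.4 L.
Polytropic n=1.62: T₂ = T₁(V₁/V₂)^(n−1) = 524×(5.75)^0.62 = 1550 K; P₂ = P₁(V₁/V₂)^n = 6560 kPa.
For an ideal gas ΔU = nCvΔT with Cv = (5/2)R = 20.8 J/(mol·K).
ΔU = 2.69×20.8×(1550−524) = 57300 J.

57300 J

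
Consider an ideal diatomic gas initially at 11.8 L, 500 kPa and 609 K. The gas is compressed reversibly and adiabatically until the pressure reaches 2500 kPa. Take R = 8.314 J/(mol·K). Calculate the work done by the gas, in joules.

-8610 J

n = P₁V₁/(RT₁) = 500×11.8/(8.314×609) = 1.17 mol.
Adiabatic: T₂/T₁ = (P₂/P₁)^((γ−1)/γ) ⇒ T₂ = 609×(5.00)^0.286 = 965 K; V₂ = 3.74 L.
ΔU = nCvΔT = 1.17×20.8×(965−609) = 8610 J.
Q = 0 for an adiabatic process, so W = −ΔU = -8610 J.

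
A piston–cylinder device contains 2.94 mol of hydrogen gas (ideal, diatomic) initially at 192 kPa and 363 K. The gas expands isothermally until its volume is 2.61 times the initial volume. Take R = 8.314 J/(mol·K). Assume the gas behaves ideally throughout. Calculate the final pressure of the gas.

V₁ = nRT₁/P₁ = 2.94×8.314×363/192 = 46.2 L.
Isothermal: T stays 363 K; PV = const ⇒ V₂ = 121 L, P₂ = 73.6 kPa.

73.6 kPa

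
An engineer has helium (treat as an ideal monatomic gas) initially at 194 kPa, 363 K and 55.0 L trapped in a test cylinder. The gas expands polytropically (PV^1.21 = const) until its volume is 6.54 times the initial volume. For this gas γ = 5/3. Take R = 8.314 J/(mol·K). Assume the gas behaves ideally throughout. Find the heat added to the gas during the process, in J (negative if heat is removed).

n = P₁V₁/(RT₁) = 194×55.0/(8.314×363) = 3.54 mol.
Polytropic n=1.21: T₂ = T₁(V₁/V₂)^(n−1) = 363×(0.153)^0.21 = 245 K; P₂ = P₁(V₁/V₂)^n = 20.0 kPa.
W = (P₁V₁−P₂V₂)/(n−1) = (194×55.0−20.0×360)/0.21 = 16600 J.
ΔU = nCvΔT = 3.54×12.5×(245−363) = -5220 J.
Q = ΔU + W = 11300 J.

11300 J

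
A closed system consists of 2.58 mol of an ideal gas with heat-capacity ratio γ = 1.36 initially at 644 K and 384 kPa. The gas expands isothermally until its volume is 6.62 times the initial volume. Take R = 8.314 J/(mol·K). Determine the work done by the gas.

26100 J

V₁ = nRT₁/P₁ = 2.58×8.314×644/384 = 36.0 L.
Isothermal: T stays 644 K; PV = const ⇒ V₂ = 238 L, P₂ = 58.0 kPa.
W = nRT ln(V₂/V₁) = 2.58×8.314×644×ln(6.62) = 26100 J.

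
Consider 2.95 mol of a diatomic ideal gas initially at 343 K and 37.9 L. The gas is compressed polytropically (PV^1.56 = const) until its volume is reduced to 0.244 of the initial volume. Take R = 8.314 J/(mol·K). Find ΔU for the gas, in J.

25300 J

P₁ = nRT₁/V₁ = 2.95×8.314×343/37.9 = 222 kPa.
Polytropic n=1.56: T₂ = T₁(V₁/V₂)^(n−1) = 343×(4.10)^0.56 = 756 K; P₂ = P₁(V₁/V₂)^n = 2000 kPa.
For an ideal gas ΔU = nCvΔT with Cv = (5/2)R = 20.8 J/(mol·K).
ΔU = 2.95×20.8×(756−343) = 25300 J.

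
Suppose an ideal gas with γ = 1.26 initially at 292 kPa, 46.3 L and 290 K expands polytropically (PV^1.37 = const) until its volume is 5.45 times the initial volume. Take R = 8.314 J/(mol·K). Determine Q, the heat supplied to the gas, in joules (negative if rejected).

-7200 J

n = P₁V₁/(RT₁) = 292×46.3/(8.314×290) = 5.61 mol.
Polytropic n=1.37: T₂ = T₁(V₁/V₂)^(n−1) = 290×(0.183)^0.37 = 155 K; P₂ = P₁(V₁/V₂)^n = 28.6 kPa.
W = (P₁V₁−P₂V₂)/(n−1) = (292×46.3−28.6×252)/0.37 = 17000 J.
ΔU = nCvΔT = 5.61×32.0×(155−290) = -24200 J.
Q = ΔU + W = -7200 J.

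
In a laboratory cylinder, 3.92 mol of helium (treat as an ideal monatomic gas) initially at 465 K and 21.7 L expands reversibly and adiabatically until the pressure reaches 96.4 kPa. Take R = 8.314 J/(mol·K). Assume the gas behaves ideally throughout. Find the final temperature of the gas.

211 K

P₁ = nRT₁/V₁ = 3.92×8.314×465/21.7 = 698 kPa.
Adiabatic: T₂/T₁ = (P₂/P₁)^((γ−1)/γ) ⇒ T₂ = 465×(0.138)^0.400 = 211 K; V₂ = 71.2 L.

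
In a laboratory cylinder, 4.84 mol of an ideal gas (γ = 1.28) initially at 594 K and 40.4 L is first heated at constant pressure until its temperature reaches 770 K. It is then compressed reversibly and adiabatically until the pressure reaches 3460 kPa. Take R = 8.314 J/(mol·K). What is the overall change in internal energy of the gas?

P₁ = nRT₁/V₁ = 4.84×8.314×594/40.4 = 592 kPa.
Step 1 — Isobaric: P stays 592 kPa; V/T = const ⇒ T₂ = 770 K, V₂ = 52.4 L.
W = PΔV = 592×(52.4−40.4) kPa·L = 7080 J.
ΔU = nCvΔT = 4.84×29.7×(770−594) = 25300 J.
Q = ΔU + W = nCpΔT = 32400 J.
State after step 1: P = 592 kPa, V = 52.4 L, T = 770 K.
Step 2 — Adiabatic: T₂/T₁ = (P₂/P₁)^((γ−1)/γ) ⇒ T₂ = 770×(5.85)^0.219 = 1130 K; V₂ = 13.2 L.
ΔU = nCvΔT = 4.84×29.7×(1130−770) = 52200 J.
Q = 0 for an adiabatic process, so W = −ΔU = -52200 J.
Net over both steps: W = -45100 J, Q = 32400 J, ΔU = 77500 J.

77500 J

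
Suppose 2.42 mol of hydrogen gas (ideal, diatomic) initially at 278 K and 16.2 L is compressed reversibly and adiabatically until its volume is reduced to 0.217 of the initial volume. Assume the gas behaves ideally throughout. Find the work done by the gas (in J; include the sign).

P₁ = nRT₁/V₁ = 2.42×8.314×278/16.2 = 345 kPa.
Adiabatic: TV^(γ−1) = const ⇒ T₂ = 278×(4.61)^0.400 = 512 K; PV^γ = const ⇒ P₂ = 2930 kPa.
ΔU = nCvΔT = 2.42×20.8×(512−278) = 11800 J.
Q = 0 for an adiabatic process, so W = −ΔU = -11800 J.

-11800 J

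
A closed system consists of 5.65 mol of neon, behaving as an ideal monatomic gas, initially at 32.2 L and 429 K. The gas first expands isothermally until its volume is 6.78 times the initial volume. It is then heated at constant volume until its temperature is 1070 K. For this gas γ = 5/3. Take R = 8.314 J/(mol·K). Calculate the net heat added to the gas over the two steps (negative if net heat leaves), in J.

83700 J

P₁ = nRT₁/V₁ = 5.65×8.314×429/32.2 = 626 kPa.
Step 1 — Isothermal: T stays 429 K; PV = const ⇒ V₂ = 218 L, P₂ = 92.3 kPa.
ΔU = 0 (ideal gas, T constant).
W = nRT ln(V₂/V₁) = 5.65×8.314×429×ln(6.78) = 38600 J.
Q = ΔU + W = 38600 J.
State after step 1: P = 92.3 kPa, V = 218 L, T = 429 K.
Step 2 — Isochoric: V stays 218 L; P/T = const ⇒ T₂ = 1070 K, P₂ = 230 kPa.
W = 0 (no volume change).
ΔU = nCvΔT = 5.65×12.5×(1070−429) = 45200 J.
Q = ΔU = 45200 J.
Net over both steps: W = 38600 J, Q = 83700 J, ΔU = 45200 J.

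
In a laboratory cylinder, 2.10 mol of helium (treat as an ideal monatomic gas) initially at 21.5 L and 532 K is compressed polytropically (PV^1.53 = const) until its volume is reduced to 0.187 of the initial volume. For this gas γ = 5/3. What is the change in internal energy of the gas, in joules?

19900 J

P₁ = nRT₁/V₁ = 2.10×8.314×532/21.5 = 432 kPa.
Polytropic n=1.53: T₂ = T₁(V₁/V₂)^(n−1) = 532×(5.35)^0.53 = 1290 K; P₂ = P₁(V₁/V₂)^n = 5620 kPa.
For an ideal gas ΔU = nCvΔT with Cv = (3/2)R = 12.5 J/(mol·K).
ΔU = 2.10×12.5×(1290−532) = 19900 J.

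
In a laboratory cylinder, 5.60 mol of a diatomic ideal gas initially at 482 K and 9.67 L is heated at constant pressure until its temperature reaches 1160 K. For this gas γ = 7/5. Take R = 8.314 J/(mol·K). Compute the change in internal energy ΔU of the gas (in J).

P₁ = nRT₁/V₁ = 5.60×8.314×482/9.67 = 2320 kPa.
Isobaric: P stays 2320 kPa; V/T = const ⇒ T₂ = 1160 K, V₂ = 23.3 L.
For an ideal gas ΔU = nCvΔT with Cv = (5/2)R = 20.8 J/(mol·K).
ΔU = 5.60×20.8×(1160−482) = 78900 J.

78900 J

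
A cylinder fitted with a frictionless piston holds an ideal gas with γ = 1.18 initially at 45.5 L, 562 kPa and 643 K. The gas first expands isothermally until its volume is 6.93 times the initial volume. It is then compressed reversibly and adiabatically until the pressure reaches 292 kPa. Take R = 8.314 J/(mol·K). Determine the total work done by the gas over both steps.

18800 J

n = P₁V₁/(RT₁) = 562×45.5/(8.314×643) = 4.78 mol.
Step 1 — Isothermal: T stays 643 K; PV = const ⇒ V₂ = 315 L, P₂ = 81.1 kPa.
ΔU = 0 (ideal gas, T constant).
W = nRT ln(V₂/V₁) = 4.78×8.314×643×ln(6.93) = 49500 J.
Q = ΔU + W = 49500 J.
State after step 1: P = 81.1 kPa, V = 315 L, T = 643 K.
Step 2 — Adiabatic: T₂/T₁ = (P₂/P₁)^((γ−1)/γ) ⇒ T₂ = 643×(3.60)^0.153 = 782 K; V₂ = 106 L.
ΔU = nCvΔT = 4.78×46.2×(782−643) = 30700 J.
Q = 0 for an adiabatic process, so W = −ΔU = -30700 J.
Net over both steps: W = 18800 J, Q = 49500 J, ΔU = 30700 J.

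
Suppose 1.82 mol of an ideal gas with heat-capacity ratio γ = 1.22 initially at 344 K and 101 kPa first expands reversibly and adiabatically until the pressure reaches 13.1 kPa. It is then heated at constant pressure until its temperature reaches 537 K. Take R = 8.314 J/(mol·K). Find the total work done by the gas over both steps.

11800 J

V₁ = nRT₁/P₁ = 1.82×8.314×344/101 = 51.5 L.
Step 1 — Adiabatic: T₂/T₁ = (P₂/P₁)^((γ−1)/γ) ⇒ T₂ = 344×(0.130)^0.180 = 238 K; V₂ = 275 L.
ΔU = nCvΔT = 1.82×37.8×(238−344) = -7290 J.
Q = 0 for an adiabatic process, so W = −ΔU = 7290 J.
State after step 1: P = 13.1 kPa, V = 275 L, T = 238 K.
Step 2 — Isobaric: P stays 13.1 kPa; V/T = const ⇒ T₂ = 537 K, V₂ = 620 L.
W = PΔV = 13.1×(620−275) kPa·L = 4520 J.
ΔU = nCvΔT = 1.82×37.8×(537−238) = 20600 J.
Q = ΔU + W = nCpΔT = 25100 J.
Net over both steps: W = 11800 J, Q = 25100 J, ΔU = 13300 J.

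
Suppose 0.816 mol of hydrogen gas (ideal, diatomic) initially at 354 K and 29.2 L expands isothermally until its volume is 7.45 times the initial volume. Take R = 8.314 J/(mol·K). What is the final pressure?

P₁ = nRT₁/V₁ = 0.816×8.314×354/29.2 = 82.2 kPa.
Isothermal: T stays 354 K; PV = const ⇒ V₂ = 218 L, P₂ = 11.0 kPa.

11.0 kPa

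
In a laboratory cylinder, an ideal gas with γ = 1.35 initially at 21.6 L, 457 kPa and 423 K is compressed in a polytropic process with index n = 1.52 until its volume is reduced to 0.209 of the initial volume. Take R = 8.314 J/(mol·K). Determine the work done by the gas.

-23900 J

n = P₁V₁/(RT₁) = 457×21.6/(8.314×423) = 2.81 mol.
Polytropic n=1.52: T₂ = T₁(V₁/V₂)^(n−1) = 423×(4.78)^0.52 = 955 K; P₂ = P₁(V₁/V₂)^n = 4940 kPa.
W = (P₁V₁−P₂V₂)/(n−1) = (457×21.6−4940×4.51)/0.52 = -23900 J.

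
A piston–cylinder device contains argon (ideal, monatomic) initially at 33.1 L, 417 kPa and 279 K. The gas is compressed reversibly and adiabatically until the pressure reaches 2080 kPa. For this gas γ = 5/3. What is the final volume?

Adiabatic: T₂/T₁ = (P₂/P₁)^((γ−1)/γ) ⇒ T₂ = 279×(4.99)^0.400 = 531 K; V₂ = 12.6 L.

12.6 L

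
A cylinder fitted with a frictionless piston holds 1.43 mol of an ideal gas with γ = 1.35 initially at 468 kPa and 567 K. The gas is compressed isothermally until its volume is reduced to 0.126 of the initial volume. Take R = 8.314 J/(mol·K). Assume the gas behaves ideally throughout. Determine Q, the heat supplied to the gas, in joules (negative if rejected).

-14000 J

V₁ = nRT₁/P₁ = 1.43×8.314×567/468 = 14.4 L.
Isothermal: T stays 567 K; PV = const ⇒ V₂ = 1.81 L, P₂ = 3710 kPa.
ΔU = 0 (ideal gas, T constant).
W = nRT ln(V₂/V₁) = 1.43×8.314×567×ln(0.126) = -14000 J.
Q = ΔU + W = -14000 J.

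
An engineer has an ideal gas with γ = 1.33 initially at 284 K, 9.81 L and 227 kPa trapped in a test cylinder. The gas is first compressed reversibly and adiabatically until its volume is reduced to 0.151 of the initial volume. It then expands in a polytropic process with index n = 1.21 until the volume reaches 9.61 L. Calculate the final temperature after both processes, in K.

n = P₁V₁/(RT₁) = 227×9.81/(8.314×284) = 0.943 mol.
Step 1 — Adiabatic: TV^(γ−1) = const ⇒ T₂ = 284×(6.62)^0.330 = 530 K; PV^γ = const ⇒ P₂ = 2810 kPa.
ΔU = nCvΔT = 0.943×25.2×(530−284) = 5840 J.
Q = 0 for an adiabatic process, so W = −ΔU = -5840 J.
State after step 1: P = 2810 kPa, V = 1.48 L, T = 530 K.
Step 2 — Polytropic n=1.21: T₂ = T₁(V₁/V₂)^(n−1) = 530×(0.154)^0.21 = 358 K; P₂ = P₁(V₁/V₂)^n = 292 kPa.
W = (P₁V₁−P₂V₂)/(n−1) = (2810×1.48−292×9.61)/0.21 = 6430 J.
ΔU = nCvΔT = 0.943×25.2×(358−530) = -4090 J.
Q = ΔU + W = 2340 J.
Net over both steps: W = 582 J, Q = 2340 J, ΔU = 1760 J.

358 K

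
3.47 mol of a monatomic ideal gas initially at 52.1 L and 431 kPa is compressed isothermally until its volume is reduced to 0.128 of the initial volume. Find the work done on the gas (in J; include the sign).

46200 J

T₁ = P₁V₁/(nR) = 431×52.1/(3.47×8.314) = 778 K.
Isothermal: T stays 778 K; PV = const ⇒ V₂ = 6.67 L, P₂ = 3370 kPa.
W = nRT ln(V₂/V₁) = 3.47×8.314×778×ln(0.128) = -46200 J.
Work done on the gas = −W_by = 46200 J.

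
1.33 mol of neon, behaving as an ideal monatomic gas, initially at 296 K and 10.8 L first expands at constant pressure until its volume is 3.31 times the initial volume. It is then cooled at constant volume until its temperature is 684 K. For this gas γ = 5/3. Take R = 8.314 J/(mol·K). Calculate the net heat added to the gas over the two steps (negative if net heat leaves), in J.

14000 J

P₁ = nRT₁/V₁ = 1.33×8.314×296/10.8 = 303 kPa.
Step 1 — Isobaric: P stays 303 kPa; V/T = const ⇒ T₂ = 980 K, V₂ = 35.7 L.
W = PΔV = 303×(35.7−10.8) kPa·L = 7560 J.
ΔU = nCvΔT = 1.33×12.5×(980−296) = 11300 J.
Q = ΔU + W = nCpΔT = 18900 J.
State after step 1: P = 303 kPa, V = 35.7 L, T = 980 K.
Step 2 — Isochoric: V stays 35.7 L; P/T = const ⇒ T₂ = 684 K, P₂ = 212 kPa.
W = 0 (no volume change).
ΔU = nCvΔT = 1.33×12.5×(684−980) = -4910 J.
Q = ΔU = -4910 J.
Net over both steps: W = 7560 J, Q = 14000 J, ΔU = 6440 J.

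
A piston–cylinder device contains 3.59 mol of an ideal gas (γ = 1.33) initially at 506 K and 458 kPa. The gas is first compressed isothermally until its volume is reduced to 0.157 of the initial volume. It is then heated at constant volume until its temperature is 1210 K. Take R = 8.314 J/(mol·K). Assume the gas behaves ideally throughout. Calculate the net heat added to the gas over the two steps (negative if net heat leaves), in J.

V₁ = nRT₁/P₁ = 3.59×8.314×506/458 = 33.0 L.
Step 1 — Isothermal: T stays 506 K; PV = const ⇒ V₂ = 5.18 L, P₂ = 2920 kPa.
ΔU = 0 (ideal gas, T constant).
W = nRT ln(V₂/V₁) = 3.59×8.314×506×ln(0.157) = -28000 J.
Q = ΔU + W = -28000 J.
State after step 1: P = 2920 kPa, V = 5.18 L, T = 506 K.
Step 2 — Isochoric: V stays 5.18 L; P/T = const ⇒ T₂ = 1210 K, P₂ = 6980 kPa.
W = 0 (no volume change).
ΔU = nCvΔT = 3.59×25.2×(1210−506) = 63700 J.
Q = ΔU = 63700 J.
Net over both steps: W = -28000 J, Q = 35700 J, ΔU = 63700 J.

35700 J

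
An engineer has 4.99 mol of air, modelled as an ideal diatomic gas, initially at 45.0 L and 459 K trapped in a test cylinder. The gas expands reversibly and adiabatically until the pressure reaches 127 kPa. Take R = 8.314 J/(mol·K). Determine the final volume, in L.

P₁ = nRT₁/V₁ = 4.99×8.314×459/45.0 = 423 kPa.
Adiabatic: T₂/T₁ = (P₂/P₁)^((γ−1)/γ) ⇒ T₂ = 459×(0.300)^0.286 = 325 K; V₂ = 106 L.

106 L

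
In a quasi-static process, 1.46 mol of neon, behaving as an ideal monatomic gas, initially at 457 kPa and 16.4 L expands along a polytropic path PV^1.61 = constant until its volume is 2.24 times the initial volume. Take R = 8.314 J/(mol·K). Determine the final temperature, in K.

378 K

T₁ = P₁V₁/(nR) = 457×16.4/(1.46×8.314) = 617 K.
Polytropic n=1.61: T₂ = T₁(V₁/V₂)^(n−1) = 617×(0.446)^0.61 = 378 K; P₂ = P₁(V₁/V₂)^n = 125 kPa.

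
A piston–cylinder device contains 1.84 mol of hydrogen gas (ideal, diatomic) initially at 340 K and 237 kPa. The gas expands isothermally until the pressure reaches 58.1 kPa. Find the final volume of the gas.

89.5 L

V₁ = nRT₁/P₁ = 1.84×8.314×340/237 = 21.9 L.
Isothermal: T stays 340 K; PV = const ⇒ V₂ = 89.5 L, P₂ = 58.1 kPa.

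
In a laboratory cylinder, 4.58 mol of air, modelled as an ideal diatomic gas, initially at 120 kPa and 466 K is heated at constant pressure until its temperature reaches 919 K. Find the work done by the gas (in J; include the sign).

V₁ = nRT₁/P₁ = 4.58×8.314×466/120 = 148 L.
Isobaric: P stays 120 kPa; V/T = const ⇒ T₂ = 919 K, V₂ = 292 L.
W = PΔV = 120×(292−148) kPa·L = 17200 J.

17200 J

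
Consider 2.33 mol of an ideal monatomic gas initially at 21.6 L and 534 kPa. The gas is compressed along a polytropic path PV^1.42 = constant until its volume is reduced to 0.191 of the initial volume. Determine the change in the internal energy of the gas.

17400 J

T₁ = P₁V₁/(nR) = 534×21.6/(2.33×8.314) = 595 K.
Polytropic n=1.42: T₂ = T₁(V₁/V₂)^(n−1) = 595×(5.24)^0.42 = 1190 K; P₂ = P₁(V₁/V₂)^n = 5600 kPa.
For an ideal gas ΔU = nCvΔT with Cv = (3/2)R = 12.5 J/(mol·K).
ΔU = 2.33×12.5×(1190−595) = 17400 J.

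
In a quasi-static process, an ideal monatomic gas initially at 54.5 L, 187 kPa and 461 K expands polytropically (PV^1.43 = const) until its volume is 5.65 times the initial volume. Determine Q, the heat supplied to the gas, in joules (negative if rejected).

n = P₁V₁/(RT₁) = 187×54.5/(8.314×461) = 2.66 mol.
Polytropic n=1.43: T₂ = T₁(V₁/V₂)^(n−1) = 461×(0.177)^0.43 = 219 K; P₂ = P₁(V₁/V₂)^n = 15.7 kPa.
W = (P₁V₁−P₂V₂)/(n−1) = (187×54.5−15.7×308)/0.43 = 12400 J.
ΔU = nCvΔT = 2.66×12.5×(219−461) = -8030 J.
Q = ΔU + W = 4420 J.

4420 J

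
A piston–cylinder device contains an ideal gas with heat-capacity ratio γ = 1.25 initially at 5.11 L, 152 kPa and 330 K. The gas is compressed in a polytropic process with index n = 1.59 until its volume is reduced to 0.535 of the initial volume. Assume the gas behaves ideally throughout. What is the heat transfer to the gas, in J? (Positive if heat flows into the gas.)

799 J

n = P₁V₁/(RT₁) = 152×5.11/(8.314×330) = 0.283 mol.
Polytropic n=1.59: T₂ = T₁(V₁/V₂)^(n−1) = 330×(1.87)^0.59 = 477 K; P₂ = P₁(V₁/V₂)^n = 411 kPa.
W = (P₁V₁−P₂V₂)/(n−1) = (152×5.11−411×2.73)/0.59 = -588 J.
ΔU = nCvΔT = 0.283×33.3×(477−330) = 1390 J.
Q = ΔU + W = 799 J.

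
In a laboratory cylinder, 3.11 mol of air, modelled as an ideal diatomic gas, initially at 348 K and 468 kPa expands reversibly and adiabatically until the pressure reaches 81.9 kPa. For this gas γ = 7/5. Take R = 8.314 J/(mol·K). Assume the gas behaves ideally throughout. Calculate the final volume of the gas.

V₁ = nRT₁/P₁ = 3.11×8.314×348/468 = 19.2 L.
Adiabatic: T₂/T₁ = (P₂/P₁)^((γ−1)/γ) ⇒ T₂ = 348×(0.175)^0.286 = 211 K; V₂ = 66.8 L.

66.8 L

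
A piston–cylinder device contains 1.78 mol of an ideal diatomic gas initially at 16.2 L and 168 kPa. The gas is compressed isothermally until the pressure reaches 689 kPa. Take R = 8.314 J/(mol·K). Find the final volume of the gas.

T₁ = P₁V₁/(nR) = 168×16.2/(1.78×8.314) = 184 K.
Isothermal: T stays 184 K; PV = const ⇒ V₂ = 3.95 L, P₂ = 689 kPa.

3.95 L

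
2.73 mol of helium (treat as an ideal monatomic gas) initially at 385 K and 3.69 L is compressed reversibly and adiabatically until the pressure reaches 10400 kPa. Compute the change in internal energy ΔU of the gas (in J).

10600 J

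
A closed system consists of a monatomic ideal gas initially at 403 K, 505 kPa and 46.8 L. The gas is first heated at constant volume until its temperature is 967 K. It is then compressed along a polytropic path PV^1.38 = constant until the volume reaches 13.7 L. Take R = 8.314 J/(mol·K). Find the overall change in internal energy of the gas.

n = P₁V₁/(RT₁) = 505×46.8/(8.314×403) = 7.05 mol.
Step 1 — Isochoric: V stays 46.8 L; P/T = const ⇒ T₂ = 967 K, P₂ = 1210 kPa.
W = 0 (no volume change).
ΔU = nCvΔT = 7.05×12.5×(967−403) = 49600 J.
Q = ΔU = 49600 J.
State after step 1: P = 1210 kPa, V = 46.8 L, T = 967 K.
Step 2 — Polytropic n=1.38: T₂ = T₁(V₁/V₂)^(n−1) = 967×(3.42)^0.38 = 1540 K; P₂ = P₁(V₁/V₂)^n = 6600 kPa.
W = (P₁V₁−P₂V₂)/(n−1) = (1210×46.8−6600×13.7)/0.38 = -88800 J.
ΔU = nCvΔT = 7.05×12.5×(1540−967) = 50600 J.
Q = ΔU + W = -38200 J.
Net over both steps: W = -88800 J, Q = 11400 J, ΔU = 100000 J.

100000 J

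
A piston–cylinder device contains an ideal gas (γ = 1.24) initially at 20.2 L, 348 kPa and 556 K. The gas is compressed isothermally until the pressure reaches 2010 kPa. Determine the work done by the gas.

n = P₁V₁/(RT₁) = 348×20.2/(8.314×556) = 1.52 mol.
Isothermal: T stays 556 K; PV = const ⇒ V₂ = 3.50 L, P₂ = 2010 kPa.
W = nRT ln(V₂/V₁) = 1.52×8.314×556×ln(0.173) = -12300 J.

-12300 J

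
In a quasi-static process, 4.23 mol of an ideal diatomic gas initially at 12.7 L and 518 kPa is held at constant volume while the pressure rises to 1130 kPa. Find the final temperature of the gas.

T₁ = P₁V₁/(nR) = 518×12.7/(4.23×8.314) = 187 K.
Isochoric: V stays 12.7 L; P/T = const ⇒ T₂ = 408 K, P₂ = 1130 kPa.

408 K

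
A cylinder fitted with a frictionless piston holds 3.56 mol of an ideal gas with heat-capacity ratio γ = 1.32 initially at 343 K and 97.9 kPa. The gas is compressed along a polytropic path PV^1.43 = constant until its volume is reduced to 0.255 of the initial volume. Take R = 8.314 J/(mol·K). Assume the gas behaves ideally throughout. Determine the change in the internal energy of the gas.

25400 J

V₁ = nRT₁/P₁ = 3.56×8.314×343/97.9 = 104 L.
Polytropic n=1.43: T₂ = T₁(V₁/V₂)^(n−1) = 343×(3.92)^0.43 = 617 K; P₂ = P₁(V₁/V₂)^n = 691 kPa.
For an ideal gas ΔU = nCvΔT with Cv = R/(γ−1) = 26.0 J/(mol·K).
ΔU = 3.56×26.0×(617−343) = 25400 J.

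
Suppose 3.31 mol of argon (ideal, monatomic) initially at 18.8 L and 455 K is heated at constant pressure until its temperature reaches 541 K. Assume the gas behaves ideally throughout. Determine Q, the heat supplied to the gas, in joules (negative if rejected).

P₁ = nRT₁/V₁ = 3.31×8.314×455/18.8 = 666 kPa.
Isobaric: P stays 666 kPa; V/T = const ⇒ T₂ = 541 K, V₂ = 22.4 L.
W = PΔV = 666×(22.4−18.8) kPa·L = 2370 J.
ΔU = nCvΔT = 3.31×12.5×(541−455) = 3550 J.
Q = ΔU + W = nCpΔT = 5920 J.

5920 J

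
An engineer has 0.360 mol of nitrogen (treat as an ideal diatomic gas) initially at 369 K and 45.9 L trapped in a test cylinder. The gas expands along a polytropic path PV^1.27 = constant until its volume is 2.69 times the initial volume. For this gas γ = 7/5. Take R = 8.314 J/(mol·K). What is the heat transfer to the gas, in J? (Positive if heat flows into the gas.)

312 J

P₁ = nRT₁/V₁ = 0.360×8.314×369/45.9 = 24.1 kPa.
Polytropic n=1.27: T₂ = T₁(V₁/V₂)^(n−1) = 369×(0.372)^0.27 = 282 K; P₂ = P₁(V₁/V₂)^n = 6.85 kPa.
W = (P₁V₁−P₂V₂)/(n−1) = (24.1×45.9−6.85×123)/0.27 = 959 J.
ΔU = nCvΔT = 0.360×20.8×(282−369) = -647 J.
Q = ΔU + W = 312 J.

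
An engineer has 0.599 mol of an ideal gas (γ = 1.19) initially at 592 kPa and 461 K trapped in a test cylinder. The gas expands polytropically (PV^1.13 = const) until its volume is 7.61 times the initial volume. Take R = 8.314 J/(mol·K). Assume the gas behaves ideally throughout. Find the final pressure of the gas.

59.8 kPa

V₁ = nRT₁/P₁ = 0.599×8.314×461/592 = 3.88 L.
Polytropic n=1.13: T₂ = T₁(V₁/V₂)^(n−1) = 461×(0.131)^0.13 = 354 K; P₂ = P₁(V₁/V₂)^n = 59.8 kPa.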